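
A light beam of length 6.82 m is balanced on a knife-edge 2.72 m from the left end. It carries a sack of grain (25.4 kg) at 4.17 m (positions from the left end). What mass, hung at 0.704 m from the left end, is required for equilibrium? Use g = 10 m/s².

Choose the knife-edge (at 2.72 m from the left end) as the axis so the support reaction has zero arm there.
Sack of grain: 25.4 × 10 = 254 N down at 4.17 m → arm 1.45 m, τ = 254 × 1.45 = 368.3 N·m clockwise.
Net moment of known loads = 368.3 N·m clockwise.
An unknown mass m at 0.704 m has arm 2.016 m; its moment is m·g·2.016 counterclockwise.
Setting net torque to zero: m × 10 × 2.016 = 368.3 → m = 368.3 / (10 × 2.016) = 18.3 kg.

m ≈ 18.3 kg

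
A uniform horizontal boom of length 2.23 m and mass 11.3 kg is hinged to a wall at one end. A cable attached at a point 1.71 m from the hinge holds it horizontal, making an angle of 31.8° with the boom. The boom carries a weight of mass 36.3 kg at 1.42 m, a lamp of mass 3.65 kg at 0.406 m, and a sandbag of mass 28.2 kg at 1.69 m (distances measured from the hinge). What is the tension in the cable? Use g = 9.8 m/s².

About the hinge:
Beam weight: 11.3 × 9.8 = 110.7 N down at 1.115 m → arm 1.115 m, τ = 110.7 × 1.115 = 123.4 N·m clockwise.
Weight: 36.3 × 9.8 = 355.7 N down at 1.42 m → arm 1.42 m, τ = 355.7 × 1.42 = 505.1 N·m clockwise.
Lamp: 3.65 × 9.8 = 35.77 N down at 0.406 m → arm 0.406 m, τ = 35.77 × 0.406 = 14.52 N·m clockwise.
Sandbag: 28.2 × 9.8 = 276.4 N down at 1.69 m → arm 1.69 m, τ = 276.4 × 1.69 = 467.1 N·m clockwise.
Total clockwise load moment = 1110 N·m.
The cable tension T acts at 1.71 m; only its component perpendicular to the boom, T sinθ, produces torque. sin 31.8° = 0.527.
Στ = 0 ⇒ T × 1.71 × 0.527 = 1110 ⇒ T = 1110 / 0.9012 = 1230 N.

T ≈ 1230 N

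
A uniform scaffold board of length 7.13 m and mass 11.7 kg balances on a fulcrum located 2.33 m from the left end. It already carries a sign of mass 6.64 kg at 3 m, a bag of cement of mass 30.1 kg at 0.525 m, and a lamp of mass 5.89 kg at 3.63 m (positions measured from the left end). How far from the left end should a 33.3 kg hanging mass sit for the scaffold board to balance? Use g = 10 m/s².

x ≈ 3.16 m from the left end

Taking torques about the fulcrum (at 2.33 m from the left end):
Beam weight: 11.7 × 10 = 117 N down at 3.565 m → arm 1.235 m, τ = 117 × 1.235 = 144.5 N·m clockwise.
Sign: 6.64 × 10 = 66.4 N down at 3 m → arm 0.67 m, τ = 66.4 × 0.67 = 44.49 N·m clockwise.
Bag of cement: 30.1 × 10 = 301 N down at 0.525 m → arm 1.805 m, τ = 301 × 1.805 = 543.3 N·m counterclockwise.
Lamp: 5.89 × 10 = 58.9 N down at 3.63 m → arm 1.3 m, τ = 58.9 × 1.3 = 76.57 N·m clockwise.
Net moment of existing loads = 277.7 N·m counterclockwise.
The hanging mass weighs 33.3 × 10 = 333 N and must supply an equal clockwise moment, so its lever arm about the fulcrum is 277.7 / 333 = 0.834 m.
That puts it at 2.33 + 0.834 = 3.16 m from the left end.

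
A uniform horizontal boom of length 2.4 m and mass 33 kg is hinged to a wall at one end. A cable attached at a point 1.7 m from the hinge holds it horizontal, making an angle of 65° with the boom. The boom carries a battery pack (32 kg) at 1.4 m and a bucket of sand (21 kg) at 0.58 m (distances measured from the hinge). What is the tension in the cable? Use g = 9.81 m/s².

T ≈ 615 N

Choose the hinge as the axis so the unknown hinge reaction has zero arm there.
Beam weight: 33 × 9.81 = 323.7 N down at 1.2 m → arm 1.2 m, τ = 323.7 × 1.2 = 388.4 N·m clockwise.
Battery pack: 32 × 9.81 = 313.9 N down at 1.4 m → arm 1.4 m, τ = 313.9 × 1.4 = 439.5 N·m clockwise.
Bucket of sand: 21 × 9.81 = 206 N down at 0.58 m → arm 0.58 m, τ = 206 × 0.58 = 119.5 N·m clockwise.
Total clockwise load moment = 947.4 N·m.
The cable tension T acts at 1.7 m; only its component perpendicular to the boom, T sinθ, produces torque. sin 65° = 0.9063.
For rotational equilibrium, T × 1.7 × 0.9063 = 947.4, so T = 947.4 / 1.541 = 615 N.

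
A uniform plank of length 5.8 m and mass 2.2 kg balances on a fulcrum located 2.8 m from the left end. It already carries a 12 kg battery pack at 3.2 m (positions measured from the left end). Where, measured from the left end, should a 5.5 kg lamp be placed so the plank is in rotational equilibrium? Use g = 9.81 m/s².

x ≈ 1.89 m from the left end

About the fulcrum (at 2.8 m from the left end):
Beam weight: 2.2 × 9.81 = 21.58 N down at 2.9 m → arm 0.1 m, τ = 21.58 × 0.1 = 2.158 N·m clockwise.
Battery pack: 12 × 9.81 = 117.7 N down at 3.2 m → arm 0.4 m, τ = 117.7 × 0.4 = 47.08 N·m clockwise.
Net moment of existing loads = 49.24 N·m clockwise.
The lamp weighs 5.5 × 9.81 = 53.96 N and must supply an equal counterclockwise moment, so its lever arm about the fulcrum is 49.24 / 53.96 = 0.913 m.
That puts it at 2.8 − 0.913 = 1.89 m from the left end.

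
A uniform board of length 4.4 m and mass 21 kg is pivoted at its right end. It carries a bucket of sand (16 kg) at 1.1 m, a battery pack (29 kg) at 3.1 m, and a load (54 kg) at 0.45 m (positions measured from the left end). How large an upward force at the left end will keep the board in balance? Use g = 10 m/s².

About the right end:
Beam weight: 21 × 10 = 210 N down at 2.2 m → arm 2.2 m, τ = 210 × 2.2 = 462 N·m counterclockwise.
Bucket of sand: 16 × 10 = 160 N down at 1.1 m → arm 3.3 m, τ = 160 × 3.3 = 528 N·m counterclockwise.
Battery pack: 29 × 10 = 290 N down at 3.1 m → arm 1.3 m, τ = 290 × 1.3 = 377 N·m counterclockwise.
Load: 54 × 10 = 540 N down at 0.45 m → arm 3.95 m, τ = 540 × 3.95 = 2133 N·m counterclockwise.
Net moment of the loads = 3500 N·m counterclockwise.
The upward force F acts at the left end, arm 4.4 m, giving F × 4.4 clockwise.
Balancing moments: F × 4.4 = 3500, giving F = 3500 / 4.4 = 795 N.

F ≈ 795 N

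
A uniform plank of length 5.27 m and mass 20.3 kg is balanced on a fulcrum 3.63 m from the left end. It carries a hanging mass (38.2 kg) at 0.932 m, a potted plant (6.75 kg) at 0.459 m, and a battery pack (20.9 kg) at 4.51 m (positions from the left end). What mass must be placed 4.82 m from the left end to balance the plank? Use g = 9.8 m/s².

m ≈ 106 kg

Taking torques about the fulcrum (at 3.63 m from the left end):
Beam weight: 20.3 × 9.8 = 198.9 N down at 2.635 m → arm 0.995 m, τ = 198.9 × 0.995 = 197.9 N·m counterclockwise.
Hanging mass: 38.2 × 9.8 = 374.4 N down at 0.932 m → arm 2.698 m, τ = 374.4 × 2.698 = 1010 N·m counterclockwise.
Potted plant: 6.75 × 9.8 = 66.15 N down at 0.459 m → arm 3.171 m, τ = 66.15 × 3.171 = 209.8 N·m counterclockwise.
Battery pack: 20.9 × 9.8 = 204.8 N down at 4.51 m → arm 0.88 m, τ = 204.8 × 0.88 = 180.2 N·m clockwise.
Net moment of known loads = 1238 N·m counterclockwise.
An unknown mass m at 4.82 m has arm 1.19 m; its moment is m·g·1.19 clockwise.
Balancing moments: m × 9.8 × 1.19 = 1238, giving m = 1238 / (9.8 × 1.19) = 106 kg.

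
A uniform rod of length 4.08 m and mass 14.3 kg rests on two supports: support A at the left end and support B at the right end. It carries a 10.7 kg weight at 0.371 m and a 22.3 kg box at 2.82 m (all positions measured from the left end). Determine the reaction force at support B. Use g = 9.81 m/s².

Choose support A as the axis so its reaction then has zero moment arm.
Beam weight: 14.3 × 9.81 = 140.3 N down at 2.04 m → arm 2.04 m, τ = 140.3 × 2.04 = 286.2 N·m clockwise.
Weight: 10.7 × 9.81 = 105 N down at 0.371 m → arm 0.371 m, τ = 105 × 0.371 = 38.95 N·m clockwise.
Box: 22.3 × 9.81 = 218.8 N down at 2.82 m → arm 2.82 m, τ = 218.8 × 2.82 = 617 N·m clockwise.
Net load moment about support A = 942.1 N·m clockwise.
Reaction R at support B is upward at 4.08 m, arm 4.08 m → moment R × 4.08 counterclockwise.
For rotational equilibrium, R × 4.08 = 942.1, so R = 231 N.

R_B ≈ 231 N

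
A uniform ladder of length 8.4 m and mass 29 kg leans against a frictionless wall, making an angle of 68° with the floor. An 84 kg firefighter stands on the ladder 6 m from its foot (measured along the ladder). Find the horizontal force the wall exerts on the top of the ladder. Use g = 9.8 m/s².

N_wall ≈ 295 N

Choose the foot of the ladder as the axis so the floor normal and friction both act there and drop out.
Ladder weight 29×9.8 = 284.2 N acts at 4.2 m along the ladder; its horizontal arm is 4.2·cos68° = 1.573 m → τ = 447 N·m clockwise.
Firefighter: 84×9.8 = 823.2 N at 6 m → arm 2.248 m → τ = 1851 N·m clockwise.
Wall normal N acts horizontally at the top; its moment arm is the height L sinθ = 8.4·sin68° = 7.788 m, counterclockwise.
Στ = 0 ⇒ N × 7.788 = 2298 ⇒ N = 295 N.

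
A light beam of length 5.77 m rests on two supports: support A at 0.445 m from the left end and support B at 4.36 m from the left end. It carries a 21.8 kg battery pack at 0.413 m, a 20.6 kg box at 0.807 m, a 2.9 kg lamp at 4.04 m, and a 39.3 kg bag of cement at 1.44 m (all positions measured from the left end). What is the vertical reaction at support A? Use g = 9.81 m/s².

About support B:
Battery pack: 21.8 × 9.81 = 213.9 N down at 0.413 m → arm 3.947 m, τ = 213.9 × 3.947 = 844.3 N·m counterclockwise.
Box: 20.6 × 9.81 = 202.1 N down at 0.807 m → arm 3.553 m, τ = 202.1 × 3.553 = 718.1 N·m counterclockwise.
Lamp: 2.9 × 9.81 = 28.45 N down at 4.04 m → arm 0.32 m, τ = 28.45 × 0.32 = 9.104 N·m counterclockwise.
Bag of cement: 39.3 × 9.81 = 385.5 N down at 1.44 m → arm 2.92 m, τ = 385.5 × 2.92 = 1126 N·m counterclockwise.
Net load moment about support B = 2698 N·m counterclockwise.
Reaction R at support A is upward at 0.445 m, arm 3.915 m → moment R × 3.915 clockwise.
For rotational equilibrium, R × 3.915 = 2698, so R = 689 N.

R_A ≈ 689 N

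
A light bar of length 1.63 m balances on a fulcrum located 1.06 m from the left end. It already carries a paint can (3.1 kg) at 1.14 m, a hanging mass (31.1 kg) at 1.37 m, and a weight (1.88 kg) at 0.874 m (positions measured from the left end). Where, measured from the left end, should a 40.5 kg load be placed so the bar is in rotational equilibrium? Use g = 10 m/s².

Taking torques about the fulcrum (at 1.06 m from the left end):
Paint can: 3.1 × 10 = 31 N down at 1.14 m → arm 0.08 m, τ = 31 × 0.08 = 2.48 N·m clockwise.
Hanging mass: 31.1 × 10 = 311 N down at 1.37 m → arm 0.31 m, τ = 311 × 0.31 = 96.41 N·m clockwise.
Weight: 1.88 × 10 = 18.8 N down at 0.874 m → arm 0.186 m, τ = 18.8 × 0.186 = 3.497 N·m counterclockwise.
Net moment of existing loads = 95.39 N·m clockwise.
The load weighs 40.5 × 10 = 405 N and must supply an equal counterclockwise moment, so its lever arm about the fulcrum is 95.39 / 405 = 0.236 m.
That puts it at 1.06 − 0.236 = 0.824 m from the left end.

x ≈ 0.824 m from the left end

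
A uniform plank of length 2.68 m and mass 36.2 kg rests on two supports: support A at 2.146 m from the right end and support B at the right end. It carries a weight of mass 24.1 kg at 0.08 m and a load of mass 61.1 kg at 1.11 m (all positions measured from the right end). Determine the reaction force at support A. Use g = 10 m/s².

Take moments about support B.
Beam weight: 36.2 × 10 = 362 N down at 1.34 m → arm 1.34 m, τ = 362 × 1.34 = 485.1 N·m counterclockwise.
Weight: 24.1 × 10 = 241 N down at 0.08 m → arm 0.08 m, τ = 241 × 0.08 = 19.28 N·m counterclockwise.
Load: 61.1 × 10 = 611 N down at 1.11 m → arm 1.11 m, τ = 611 × 1.11 = 678.2 N·m counterclockwise.
Net load moment about support B = 1183 N·m counterclockwise.
Reaction R at support A is upward at 2.146 m, arm 2.146 m → moment R × 2.146 clockwise.
Balancing moments: R × 2.146 = 1183, giving R = 551 N.

R_A ≈ 551 N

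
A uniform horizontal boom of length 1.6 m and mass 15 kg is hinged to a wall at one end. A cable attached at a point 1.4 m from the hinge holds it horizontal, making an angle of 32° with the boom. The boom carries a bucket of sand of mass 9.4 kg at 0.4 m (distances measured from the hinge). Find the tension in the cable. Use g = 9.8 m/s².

Taking torques about the hinge:
Beam weight: 15 × 9.8 = 147 N down at 0.8 m → arm 0.8 m, τ = 147 × 0.8 = 117.6 N·m clockwise.
Bucket of sand: 9.4 × 9.8 = 92.12 N down at 0.4 m → arm 0.4 m, τ = 92.12 × 0.4 = 36.85 N·m clockwise.
Total clockwise load moment = 154.4 N·m.
The cable tension T acts at 1.4 m; only its component perpendicular to the boom, T sinθ, produces torque. sin 32° = 0.5299.
Στ = 0 ⇒ T × 1.4 × 0.5299 = 154.4 ⇒ T = 154.4 / 0.7419 = 208 N.

T ≈ 208 N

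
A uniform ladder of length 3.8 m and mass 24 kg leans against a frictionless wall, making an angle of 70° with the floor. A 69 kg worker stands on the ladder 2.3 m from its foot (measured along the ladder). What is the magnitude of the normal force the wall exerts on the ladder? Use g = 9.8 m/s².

Taking torques about the foot of the ladder:
Ladder weight 24×9.8 = 235.2 N acts at 1.9 m along the ladder; its horizontal arm is 1.9·cos70° = 0.6498 m → τ = 152.8 N·m clockwise.
Worker: 69×9.8 = 676.2 N at 2.3 m → arm 0.7866 m → τ = 531.9 N·m clockwise.
Wall normal N acts horizontally at the top; its moment arm is the height L sinθ = 3.8·sin70° = 3.571 m, counterclockwise.
Balancing moments: N × 3.571 = 684.7, giving N = 192 N.

N_wall ≈ 192 N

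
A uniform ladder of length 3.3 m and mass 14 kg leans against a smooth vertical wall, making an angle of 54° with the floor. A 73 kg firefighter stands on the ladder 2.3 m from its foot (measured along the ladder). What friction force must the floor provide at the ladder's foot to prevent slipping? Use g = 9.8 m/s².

f ≈ 412 N

About the foot of the ladder:
Ladder weight 14×9.8 = 137.2 N acts at 1.65 m along the ladder; its horizontal arm is 1.65·cos54° = 0.9698 m → τ = 133.1 N·m clockwise.
Firefighter: 73×9.8 = 715.4 N at 2.3 m → arm 1.352 m → τ = 967.2 N·m clockwise.
Wall normal N acts horizontally at the top; its moment arm is the height L sinθ = 3.3·sin54° = 2.67 m, counterclockwise.
Balancing moments: N × 2.67 = 1100, giving N = 412 N.
ΣFx = 0: friction at the foot balances the wall's push, so f = N_wall = 412 N.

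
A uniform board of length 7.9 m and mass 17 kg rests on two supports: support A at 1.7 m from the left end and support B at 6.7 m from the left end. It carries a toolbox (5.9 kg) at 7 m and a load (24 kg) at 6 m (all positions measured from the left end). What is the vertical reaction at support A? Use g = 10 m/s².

R_A ≈ 124 N

Sum moments about support B (its reaction then has zero moment arm).
Beam weight: 17 × 10 = 170 N down at 3.95 m → arm 2.75 m, τ = 170 × 2.75 = 467.5 N·m counterclockwise.
Toolbox: 5.9 × 10 = 59 N down at 7 m → arm 0.3 m, τ = 59 × 0.3 = 17.7 N·m clockwise.
Load: 24 × 10 = 240 N down at 6 m → arm 0.7 m, τ = 240 × 0.7 = 168 N·m counterclockwise.
Net load moment about support B = 617.8 N·m counterclockwise.
Reaction R at support A is upward at 1.7 m, arm 5 m → moment R × 5 clockwise.
Setting net torque to zero: R × 5 = 617.8 → R = 124 N.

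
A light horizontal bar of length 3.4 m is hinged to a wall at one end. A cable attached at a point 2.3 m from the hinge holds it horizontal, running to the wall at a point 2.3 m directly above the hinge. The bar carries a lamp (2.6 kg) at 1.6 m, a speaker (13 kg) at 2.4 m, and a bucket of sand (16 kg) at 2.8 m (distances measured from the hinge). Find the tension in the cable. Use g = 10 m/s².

Take moments about the hinge.
Lamp: 2.6 × 10 = 26 N down at 1.6 m → arm 1.6 m, τ = 26 × 1.6 = 41.6 N·m clockwise.
Speaker: 13 × 10 = 130 N down at 2.4 m → arm 2.4 m, τ = 130 × 2.4 = 312 N·m clockwise.
Bucket of sand: 16 × 10 = 160 N down at 2.8 m → arm 2.8 m, τ = 160 × 2.8 = 448 N·m clockwise.
Total clockwise load moment = 801.6 N·m.
The cable tension T acts at 2.3 m; only its component perpendicular to the bar, T sinθ, produces torque. sinθ = h/√(h²+d²) = 2.3/√(2.3²+2.3²) = 0.7071.
Στ = 0 ⇒ T × 2.3 × 0.7071 = 801.6 ⇒ T = 801.6 / 1.626 = 493 N.

T ≈ 493 N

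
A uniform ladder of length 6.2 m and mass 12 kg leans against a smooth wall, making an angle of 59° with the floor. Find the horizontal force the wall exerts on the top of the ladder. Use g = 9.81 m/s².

N_wall ≈ 35.4 N

Taking torques about the foot of the ladder:
Ladder weight 12×9.81 = 117.7 N acts at 3.1 m along the ladder; its horizontal arm is 3.1·cos59° = 1.597 m → τ = 188 N·m clockwise.
Wall normal N acts horizontally at the top; its moment arm is the height L sinθ = 6.2·sin59° = 5.314 m, counterclockwise.
Στ = 0 ⇒ N × 5.314 = 188 ⇒ N = 35.4 N.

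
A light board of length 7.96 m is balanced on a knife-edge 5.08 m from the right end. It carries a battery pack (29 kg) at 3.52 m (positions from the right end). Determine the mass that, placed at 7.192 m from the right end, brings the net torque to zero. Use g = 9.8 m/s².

Taking torques about the knife-edge (at 5.08 m from the right end):
Battery pack: 29 × 9.8 = 284.2 N down at 3.52 m → arm 1.56 m, τ = 284.2 × 1.56 = 443.4 N·m clockwise.
Net moment of known loads = 443.4 N·m clockwise.
An unknown mass m at 7.192 m has arm 2.112 m; its moment is m·g·2.112 counterclockwise.
Στ = 0 ⇒ m × 9.8 × 2.112 = 443.4 ⇒ m = 443.4 / (9.8 × 2.112) = 21.4 kg.

m ≈ 21.4 kg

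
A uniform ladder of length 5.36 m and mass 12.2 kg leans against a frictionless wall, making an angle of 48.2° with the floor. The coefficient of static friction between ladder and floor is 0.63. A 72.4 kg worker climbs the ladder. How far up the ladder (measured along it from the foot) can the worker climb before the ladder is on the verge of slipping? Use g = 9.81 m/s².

About the foot of the ladder:
Ladder weight 12.2×9.81 = 119.7 N acts at 2.68 m along the ladder; its horizontal arm is 2.68·cos48.2° = 1.786 m → τ = 213.8 N·m clockwise.
Worker weight 72.4×9.81 = 710.2 N at distance d → arm d·cos48.2° → τ = 710.2·d·0.6665 clockwise.
Wall normal N at the top has arm L sinθ = 3.996 m counterclockwise, so Στ = 0 gives N·3.996 = 213.8 + 473.3·d.
ΣFy = 0 ⇒ N_floor = 829.9 N, so the maximum friction is μ_s·N_floor = 0.63×829.9 = 522.8 N. ΣFx = 0 ⇒ N_wall = f, so at the slipping point N = 522.8 N.
Substituting: 522.8×3.996 = 213.8 + 473.3·d ⇒ d = (2089 − 213.8) / 473.3 = 3.96 m.

d ≈ 3.96 m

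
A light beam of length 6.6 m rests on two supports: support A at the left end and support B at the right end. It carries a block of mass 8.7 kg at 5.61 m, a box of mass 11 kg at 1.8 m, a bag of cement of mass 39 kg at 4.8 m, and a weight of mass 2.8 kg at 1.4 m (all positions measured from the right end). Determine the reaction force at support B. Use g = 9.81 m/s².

R_B ≈ 217 N

Take moments about support A.
Block: 8.7 × 9.81 = 85.35 N down at 5.61 m → arm 0.99 m, τ = 85.35 × 0.99 = 84.5 N·m clockwise.
Box: 11 × 9.81 = 107.9 N down at 1.8 m → arm 4.8 m, τ = 107.9 × 4.8 = 517.9 N·m clockwise.
Bag of cement: 39 × 9.81 = 382.6 N down at 4.8 m → arm 1.8 m, τ = 382.6 × 1.8 = 688.7 N·m clockwise.
Weight: 2.8 × 9.81 = 27.47 N down at 1.4 m → arm 5.2 m, τ = 27.47 × 5.2 = 142.8 N·m clockwise.
Net load moment about support A = 1434 N·m clockwise.
Reaction R at support B is upward at 0 m, arm 6.6 m → moment R × 6.6 counterclockwise.
For rotational equilibrium, R × 6.6 = 1434, so R = 217 N.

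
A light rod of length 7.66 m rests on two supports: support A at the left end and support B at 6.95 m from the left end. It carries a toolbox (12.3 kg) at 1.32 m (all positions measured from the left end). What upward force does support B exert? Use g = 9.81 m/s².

R_B ≈ 22.9 N

Choose support A as the axis so its reaction then has zero moment arm.
Toolbox: 12.3 × 9.81 = 120.7 N down at 1.32 m → arm 1.32 m, τ = 120.7 × 1.32 = 159.3 N·m clockwise.
Net load moment about support A = 159.3 N·m clockwise.
Reaction R at support B is upward at 6.95 m, arm 6.95 m → moment R × 6.95 counterclockwise.
Balancing moments: R × 6.95 = 159.3, giving R = 22.9 N.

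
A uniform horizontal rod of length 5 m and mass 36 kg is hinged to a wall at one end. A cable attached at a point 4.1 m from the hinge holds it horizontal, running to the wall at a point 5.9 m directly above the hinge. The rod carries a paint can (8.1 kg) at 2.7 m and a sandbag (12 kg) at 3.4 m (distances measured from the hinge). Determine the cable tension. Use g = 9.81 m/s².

T ≈ 445 N

Taking torques about the hinge:
Beam weight: 36 × 9.81 = 353.2 N down at 2.5 m → arm 2.5 m, τ = 353.2 × 2.5 = 883 N·m clockwise.
Paint can: 8.1 × 9.81 = 79.46 N down at 2.7 m → arm 2.7 m, τ = 79.46 × 2.7 = 214.5 N·m clockwise.
Sandbag: 12 × 9.81 = 117.7 N down at 3.4 m → arm 3.4 m, τ = 117.7 × 3.4 = 400.2 N·m clockwise.
Total clockwise load moment = 1498 N·m.
The cable tension T acts at 4.1 m; only its component perpendicular to the rod, T sinθ, produces torque. sinθ = h/√(h²+d²) = 5.9/√(5.9²+4.1²) = 0.8212.
For rotational equilibrium, T × 4.1 × 0.8212 = 1498, so T = 1498 / 3.367 = 445 N.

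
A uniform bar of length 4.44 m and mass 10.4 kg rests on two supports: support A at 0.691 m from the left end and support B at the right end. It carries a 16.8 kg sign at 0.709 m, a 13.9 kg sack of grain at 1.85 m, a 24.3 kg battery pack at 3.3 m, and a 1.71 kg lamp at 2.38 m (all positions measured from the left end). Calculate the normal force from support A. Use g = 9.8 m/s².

R_A ≈ 400 N

Taking torques about support B:
Beam weight: 10.4 × 9.8 = 101.9 N down at 2.22 m → arm 2.22 m, τ = 101.9 × 2.22 = 226.2 N·m counterclockwise.
Sign: 16.8 × 9.8 = 164.6 N down at 0.709 m → arm 3.731 m, τ = 164.6 × 3.731 = 614.1 N·m counterclockwise.
Sack of grain: 13.9 × 9.8 = 136.2 N down at 1.85 m → arm 2.59 m, τ = 136.2 × 2.59 = 352.8 N·m counterclockwise.
Battery pack: 24.3 × 9.8 = 238.1 N down at 3.3 m → arm 1.14 m, τ = 238.1 × 1.14 = 271.4 N·m counterclockwise.
Lamp: 1.71 × 9.8 = 16.76 N down at 2.38 m → arm 2.06 m, τ = 16.76 × 2.06 = 34.53 N·m counterclockwise.
Net load moment about support B = 1499 N·m counterclockwise.
Reaction R at support A is upward at 0.691 m, arm 3.749 m → moment R × 3.749 clockwise.
For rotational equilibrium, R × 3.749 = 1499, so R = 400 N.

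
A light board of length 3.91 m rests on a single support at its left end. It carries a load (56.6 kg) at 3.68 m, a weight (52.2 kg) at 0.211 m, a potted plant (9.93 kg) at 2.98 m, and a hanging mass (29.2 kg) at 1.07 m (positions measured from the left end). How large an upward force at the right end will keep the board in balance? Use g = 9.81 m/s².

Choose the left end as the axis so the unknown pivot reaction has zero arm there.
Load: 56.6 × 9.81 = 555.2 N down at 3.68 m → arm 3.68 m, τ = 555.2 × 3.68 = 2043 N·m clockwise.
Weight: 52.2 × 9.81 = 512.1 N down at 0.211 m → arm 0.211 m, τ = 512.1 × 0.211 = 108.1 N·m clockwise.
Potted plant: 9.93 × 9.81 = 97.41 N down at 2.98 m → arm 2.98 m, τ = 97.41 × 2.98 = 290.3 N·m clockwise.
Hanging mass: 29.2 × 9.81 = 286.5 N down at 1.07 m → arm 1.07 m, τ = 286.5 × 1.07 = 306.6 N·m clockwise.
Net moment of the loads = 2748 N·m clockwise.
The upward force F acts at the right end, arm 3.91 m, giving F × 3.91 counterclockwise.
For rotational equilibrium, F × 3.91 = 2748, so F = 2748 / 3.91 = 703 N.

F ≈ 703 N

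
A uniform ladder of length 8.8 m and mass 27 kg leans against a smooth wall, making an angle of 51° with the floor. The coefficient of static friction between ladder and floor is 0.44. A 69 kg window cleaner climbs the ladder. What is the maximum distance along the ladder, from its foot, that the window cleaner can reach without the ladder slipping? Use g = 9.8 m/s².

Taking torques about the foot of the ladder:
Ladder weight 27×9.8 = 264.6 N acts at 4.4 m along the ladder; its horizontal arm is 4.4·cos51° = 2.769 m → τ = 732.7 N·m clockwise.
Window cleaner weight 69×9.8 = 676.2 N at distance d → arm d·cos51° → τ = 676.2·d·0.6293 clockwise.
Wall normal N at the top has arm L sinθ = 6.839 m counterclockwise, so Στ = 0 gives N·6.839 = 732.7 + 425.5·d.
ΣFy = 0 ⇒ N_floor = 940.8 N, so the maximum friction is μ_s·N_floor = 0.44×940.8 = 414 N. ΣFx = 0 ⇒ N_wall = f, so at the slipping point N = 414 N.
Substituting: 414×6.839 = 732.7 + 425.5·d ⇒ d = (2831 − 732.7) / 425.5 = 4.93 m.

d ≈ 4.93 m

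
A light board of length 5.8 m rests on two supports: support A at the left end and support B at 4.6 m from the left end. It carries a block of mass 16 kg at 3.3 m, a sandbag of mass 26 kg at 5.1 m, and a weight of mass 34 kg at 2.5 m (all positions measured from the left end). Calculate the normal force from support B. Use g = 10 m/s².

Sum moments about support A (its reaction then has zero moment arm).
Block: 16 × 10 = 160 N down at 3.3 m → arm 3.3 m, τ = 160 × 3.3 = 528 N·m clockwise.
Sandbag: 26 × 10 = 260 N down at 5.1 m → arm 5.1 m, τ = 260 × 5.1 = 1326 N·m clockwise.
Weight: 34 × 10 = 340 N down at 2.5 m → arm 2.5 m, τ = 340 × 2.5 = 850 N·m clockwise.
Net load moment about support A = 2704 N·m clockwise.
Reaction R at support B is upward at 4.6 m, arm 4.6 m → moment R × 4.6 counterclockwise.
Balancing moments: R × 4.6 = 2704, giving R = 588 N.

R_B ≈ 588 N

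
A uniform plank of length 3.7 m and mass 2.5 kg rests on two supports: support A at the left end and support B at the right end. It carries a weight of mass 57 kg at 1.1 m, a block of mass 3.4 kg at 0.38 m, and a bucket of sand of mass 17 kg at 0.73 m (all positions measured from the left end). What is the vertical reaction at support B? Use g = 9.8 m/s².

Taking torques about support A:
Beam weight: 2.5 × 9.8 = 24.5 N down at 1.85 m → arm 1.85 m, τ = 24.5 × 1.85 = 45.33 N·m clockwise.
Weight: 57 × 9.8 = 558.6 N down at 1.1 m → arm 1.1 m, τ = 558.6 × 1.1 = 614.5 N·m clockwise.
Block: 3.4 × 9.8 = 33.32 N down at 0.38 m → arm 0.38 m, τ = 33.32 × 0.38 = 12.66 N·m clockwise.
Bucket of sand: 17 × 9.8 = 166.6 N down at 0.73 m → arm 0.73 m, τ = 166.6 × 0.73 = 121.6 N·m clockwise.
Net load moment about support A = 794.1 N·m clockwise.
Reaction R at support B is upward at 3.7 m, arm 3.7 m → moment R × 3.7 counterclockwise.
For rotational equilibrium, R × 3.7 = 794.1, so R = 215 N.

R_B ≈ 215 N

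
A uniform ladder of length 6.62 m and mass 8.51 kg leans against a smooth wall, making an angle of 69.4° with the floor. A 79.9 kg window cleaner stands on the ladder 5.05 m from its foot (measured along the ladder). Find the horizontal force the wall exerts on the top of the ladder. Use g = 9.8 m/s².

N_wall ≈ 240 N

About the foot of the ladder:
Ladder weight 8.51×9.8 = 83.4 N acts at 3.31 m along the ladder; its horizontal arm is 3.31·cos69.4° = 1.165 m → τ = 97.16 N·m clockwise.
Window cleaner: 79.9×9.8 = 783 N at 5.05 m → arm 1.777 m → τ = 1391 N·m clockwise.
Wall normal N acts horizontally at the top; its moment arm is the height L sinθ = 6.62·sin69.4° = 6.197 m, counterclockwise.
Balancing moments: N × 6.197 = 1488, giving N = 240 N.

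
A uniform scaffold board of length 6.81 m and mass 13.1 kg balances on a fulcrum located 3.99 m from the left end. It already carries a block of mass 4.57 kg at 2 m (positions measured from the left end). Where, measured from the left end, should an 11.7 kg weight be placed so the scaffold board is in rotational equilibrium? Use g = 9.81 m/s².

x ≈ 5.42 m from the left end

Choose the fulcrum (at 3.99 m from the left end) as the axis so the support reaction has zero arm there.
Beam weight: 13.1 × 9.81 = 128.5 N down at 3.405 m → arm 0.585 m, τ = 128.5 × 0.585 = 75.17 N·m counterclockwise.
Block: 4.57 × 9.81 = 44.83 N down at 2 m → arm 1.99 m, τ = 44.83 × 1.99 = 89.21 N·m counterclockwise.
Net moment of existing loads = 164.4 N·m counterclockwise.
The weight weighs 11.7 × 9.81 = 114.8 N and must supply an equal clockwise moment, so its lever arm about the fulcrum is 164.4 / 114.8 = 1.43 m.
That puts it at 3.99 + 1.43 = 5.42 m from the left end.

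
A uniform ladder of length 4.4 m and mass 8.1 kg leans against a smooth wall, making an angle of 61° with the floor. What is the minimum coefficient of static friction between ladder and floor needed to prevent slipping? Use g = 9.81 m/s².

Taking torques about the foot of the ladder:
Ladder weight 8.1×9.81 = 79.46 N acts at 2.2 m along the ladder; its horizontal arm is 2.2·cos61° = 1.067 m → τ = 84.78 N·m clockwise.
Wall normal N acts horizontally at the top; its moment arm is the height L sinθ = 4.4·sin61° = 3.848 m, counterclockwise.
Setting net torque to zero: N × 3.848 = 84.78 → N = 22.03 N.
ΣFx = 0 ⇒ f = N_wall = 22.03 N. ΣFy = 0 ⇒ N_floor = 79.46 N.
μ_min = f / N_floor = 22.03 / 79.46 = 0.277.

μ_min ≈ 0.277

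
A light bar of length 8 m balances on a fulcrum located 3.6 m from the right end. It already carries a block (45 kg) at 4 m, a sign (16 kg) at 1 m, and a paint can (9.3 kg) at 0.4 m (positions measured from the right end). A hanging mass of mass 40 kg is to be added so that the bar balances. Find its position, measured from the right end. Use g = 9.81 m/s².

x ≈ 4.93 m from the right end

Take moments about the fulcrum (at 3.6 m from the right end).
Block: 45 × 9.81 = 441.5 N down at 4 m → arm 0.4 m, τ = 441.5 × 0.4 = 176.6 N·m counterclockwise.
Sign: 16 × 9.81 = 157 N down at 1 m → arm 2.6 m, τ = 157 × 2.6 = 408.2 N·m clockwise.
Paint can: 9.3 × 9.81 = 91.23 N down at 0.4 m → arm 3.2 m, τ = 91.23 × 3.2 = 291.9 N·m clockwise.
Net moment of existing loads = 523.5 N·m clockwise.
The hanging mass weighs 40 × 9.81 = 392.4 N and must supply an equal counterclockwise moment, so its lever arm about the fulcrum is 523.5 / 392.4 = 1.33 m.
That puts it at 3.6 + 1.33 = 4.93 m from the right end.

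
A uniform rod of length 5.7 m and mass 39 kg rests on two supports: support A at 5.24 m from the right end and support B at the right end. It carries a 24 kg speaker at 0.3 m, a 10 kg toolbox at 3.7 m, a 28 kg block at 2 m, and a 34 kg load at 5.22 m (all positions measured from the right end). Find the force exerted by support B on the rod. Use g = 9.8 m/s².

R_B ≈ 596 N

About support A:
Beam weight: 39 × 9.8 = 382.2 N down at 2.85 m → arm 2.39 m, τ = 382.2 × 2.39 = 913.5 N·m clockwise.
Speaker: 24 × 9.8 = 235.2 N down at 0.3 m → arm 4.94 m, τ = 235.2 × 4.94 = 1162 N·m clockwise.
Toolbox: 10 × 9.8 = 98 N down at 3.7 m → arm 1.54 m, τ = 98 × 1.54 = 150.9 N·m clockwise.
Block: 28 × 9.8 = 274.4 N down at 2 m → arm 3.24 m, τ = 274.4 × 3.24 = 889.1 N·m clockwise.
Load: 34 × 9.8 = 333.2 N down at 5.22 m → arm 0.02 m, τ = 333.2 × 0.02 = 6.664 N·m clockwise.
Net load moment about support A = 3122 N·m clockwise.
Reaction R at support B is upward at 0 m, arm 5.24 m → moment R × 5.24 counterclockwise.
For rotational equilibrium, R × 5.24 = 3122, so R = 596 N.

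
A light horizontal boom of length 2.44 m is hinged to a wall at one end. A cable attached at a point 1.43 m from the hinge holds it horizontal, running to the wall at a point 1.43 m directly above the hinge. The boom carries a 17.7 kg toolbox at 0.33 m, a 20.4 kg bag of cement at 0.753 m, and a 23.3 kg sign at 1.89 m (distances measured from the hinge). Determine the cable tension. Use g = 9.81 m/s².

Sum moments about the hinge (the unknown hinge reaction has zero arm there).
Toolbox: 17.7 × 9.81 = 173.6 N down at 0.33 m → arm 0.33 m, τ = 173.6 × 0.33 = 57.29 N·m clockwise.
Bag of cement: 20.4 × 9.81 = 200.1 N down at 0.753 m → arm 0.753 m, τ = 200.1 × 0.753 = 150.7 N·m clockwise.
Sign: 23.3 × 9.81 = 228.6 N down at 1.89 m → arm 1.89 m, τ = 228.6 × 1.89 = 432.1 N·m clockwise.
Total clockwise load moment = 640.1 N·m.
The cable tension T acts at 1.43 m; only its component perpendicular to the boom, T sinθ, produces torque. sinθ = h/√(h²+d²) = 1.43/√(1.43²+1.43²) = 0.7071.
Στ = 0 ⇒ T × 1.43 × 0.7071 = 640.1 ⇒ T = 640.1 / 1.011 = 633 N.

T ≈ 633 N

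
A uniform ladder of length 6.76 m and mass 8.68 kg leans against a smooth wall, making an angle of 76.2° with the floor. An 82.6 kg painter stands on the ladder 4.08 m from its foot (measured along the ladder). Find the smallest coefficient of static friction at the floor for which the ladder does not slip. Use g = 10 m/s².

Choose the foot of the ladder as the axis so the floor normal and friction both act there and drop out.
Ladder weight 8.68×10 = 86.8 N acts at 3.38 m along the ladder; its horizontal arm is 3.38·cos76.2° = 0.8062 m → τ = 69.98 N·m clockwise.
Painter: 82.6×10 = 826 N at 4.08 m → arm 0.9732 m → τ = 803.9 N·m clockwise.
Wall normal N acts horizontally at the top; its moment arm is the height L sinθ = 6.76·sin76.2° = 6.565 m, counterclockwise.
Balancing moments: N × 6.565 = 873.9, giving N = 133.1 N.
ΣFx = 0 ⇒ f = N_wall = 133.1 N. ΣFy = 0 ⇒ N_floor = 912.8 N.
μ_min = f / N_floor = 133.1 / 912.8 = 0.146.

μ_min ≈ 0.146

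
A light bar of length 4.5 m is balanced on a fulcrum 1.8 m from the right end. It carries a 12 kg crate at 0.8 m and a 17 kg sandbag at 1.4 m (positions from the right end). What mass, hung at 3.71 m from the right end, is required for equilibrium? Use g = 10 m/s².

m ≈ 9.84 kg

Choose the fulcrum (at 1.8 m from the right end) as the axis so the support reaction has zero arm there.
Crate: 12 × 10 = 120 N down at 0.8 m → arm 1 m, τ = 120 × 1 = 120 N·m clockwise.
Sandbag: 17 × 10 = 170 N down at 1.4 m → arm 0.4 m, τ = 170 × 0.4 = 68 N·m clockwise.
Net moment of known loads = 188 N·m clockwise.
An unknown mass m at 3.71 m has arm 1.91 m; its moment is m·g·1.91 counterclockwise.
Στ = 0 ⇒ m × 10 × 1.91 = 188 ⇒ m = 188 / (10 × 1.91) = 9.84 kg.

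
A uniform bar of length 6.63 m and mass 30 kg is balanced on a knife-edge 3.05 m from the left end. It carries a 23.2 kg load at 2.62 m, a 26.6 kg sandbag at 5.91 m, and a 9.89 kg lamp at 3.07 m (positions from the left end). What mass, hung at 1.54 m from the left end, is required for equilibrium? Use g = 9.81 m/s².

Taking torques about the knife-edge (at 3.05 m from the left end):
Beam weight: 30 × 9.81 = 294.3 N down at 3.315 m → arm 0.265 m, τ = 294.3 × 0.265 = 77.99 N·m clockwise.
Load: 23.2 × 9.81 = 227.6 N down at 2.62 m → arm 0.43 m, τ = 227.6 × 0.43 = 97.87 N·m counterclockwise.
Sandbag: 26.6 × 9.81 = 260.9 N down at 5.91 m → arm 2.86 m, τ = 260.9 × 2.86 = 746.2 N·m clockwise.
Lamp: 9.89 × 9.81 = 97.02 N down at 3.07 m → arm 0.02 m, τ = 97.02 × 0.02 = 1.94 N·m clockwise.
Net moment of known loads = 728.3 N·m clockwise.
An unknown mass m at 1.54 m has arm 1.51 m; its moment is m·g·1.51 counterclockwise.
Setting net torque to zero: m × 9.81 × 1.51 = 728.3 → m = 728.3 / (9.81 × 1.51) = 49.2 kg.

m ≈ 49.2 kg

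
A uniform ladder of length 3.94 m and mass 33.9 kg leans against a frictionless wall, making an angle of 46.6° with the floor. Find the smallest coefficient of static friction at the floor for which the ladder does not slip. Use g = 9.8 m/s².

μ_min ≈ 0.473

About the foot of the ladder:
Ladder weight 33.9×9.8 = 332.2 N acts at 1.97 m along the ladder; its horizontal arm is 1.97·cos46.6° = 1.354 m → τ = 449.8 N·m clockwise.
Wall normal N acts horizontally at the top; its moment arm is the height L sinθ = 3.94·sin46.6° = 2.863 m, counterclockwise.
Balancing moments: N × 2.863 = 449.8, giving N = 157.1 N.
ΣFx = 0 ⇒ f = N_wall = 157.1 N. ΣFy = 0 ⇒ N_floor = 332.2 N.
μ_min = f / N_floor = 157.1 / 332.2 = 0.473.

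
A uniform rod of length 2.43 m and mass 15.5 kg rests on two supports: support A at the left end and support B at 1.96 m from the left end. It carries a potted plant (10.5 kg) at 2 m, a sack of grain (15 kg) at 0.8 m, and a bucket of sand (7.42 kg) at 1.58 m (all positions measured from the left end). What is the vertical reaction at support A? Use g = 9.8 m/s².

R_A ≈ 157 N

Choose support B as the axis so its reaction then has zero moment arm.
Beam weight: 15.5 × 9.8 = 151.9 N down at 1.215 m → arm 0.745 m, τ = 151.9 × 0.745 = 113.2 N·m counterclockwise.
Potted plant: 10.5 × 9.8 = 102.9 N down at 2 m → arm 0.04 m, τ = 102.9 × 0.04 = 4.116 N·m clockwise.
Sack of grain: 15 × 9.8 = 147 N down at 0.8 m → arm 1.16 m, τ = 147 × 1.16 = 170.5 N·m counterclockwise.
Bucket of sand: 7.42 × 9.8 = 72.72 N down at 1.58 m → arm 0.38 m, τ = 72.72 × 0.38 = 27.63 N·m counterclockwise.
Net load moment about support B = 307.2 N·m counterclockwise.
Reaction R at support A is upward at 0 m, arm 1.96 m → moment R × 1.96 clockwise.
Setting net torque to zero: R × 1.96 = 307.2 → R = 157 N.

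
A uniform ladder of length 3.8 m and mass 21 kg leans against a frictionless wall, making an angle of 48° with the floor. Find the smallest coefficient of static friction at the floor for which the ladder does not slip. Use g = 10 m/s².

μ_min ≈ 0.45

Sum moments about the foot of the ladder (the floor normal and friction both act there and drop out).
Ladder weight 21×10 = 210 N acts at 1.9 m along the ladder; its horizontal arm is 1.9·cos48° = 1.271 m → τ = 266.9 N·m clockwise.
Wall normal N acts horizontally at the top; its moment arm is the height L sinθ = 3.8·sin48° = 2.824 m, counterclockwise.
Setting net torque to zero: N × 2.824 = 266.9 → N = 94.51 N.
ΣFx = 0 ⇒ f = N_wall = 94.51 N. ΣFy = 0 ⇒ N_floor = 210 N.
μ_min = f / N_floor = 94.51 / 210 = 0.45.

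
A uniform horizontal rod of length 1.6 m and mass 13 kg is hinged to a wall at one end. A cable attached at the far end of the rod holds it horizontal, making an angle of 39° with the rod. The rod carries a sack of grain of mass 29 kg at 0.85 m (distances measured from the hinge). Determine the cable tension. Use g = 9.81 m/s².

T ≈ 341 N

Take moments about the hinge.
Beam weight: 13 × 9.81 = 127.5 N down at 0.8 m → arm 0.8 m, τ = 127.5 × 0.8 = 102 N·m clockwise.
Sack of grain: 29 × 9.81 = 284.5 N down at 0.85 m → arm 0.85 m, τ = 284.5 × 0.85 = 241.8 N·m clockwise.
Total clockwise load moment = 343.8 N·m.
The cable tension T acts at 1.6 m; only its component perpendicular to the rod, T sinθ, produces torque. sin 39° = 0.6293.
Setting net torque to zero: T × 1.6 × 0.6293 = 343.8 → T = 343.8 / 1.007 = 341 N.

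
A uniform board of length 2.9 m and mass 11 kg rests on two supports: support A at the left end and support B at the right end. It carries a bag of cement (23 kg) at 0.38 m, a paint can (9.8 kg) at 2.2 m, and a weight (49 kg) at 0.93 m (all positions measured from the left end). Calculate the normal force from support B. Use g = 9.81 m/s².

R_B ≈ 311 N

Take moments about support A.
Beam weight: 11 × 9.81 = 107.9 N down at 1.45 m → arm 1.45 m, τ = 107.9 × 1.45 = 156.5 N·m clockwise.
Bag of cement: 23 × 9.81 = 225.6 N down at 0.38 m → arm 0.38 m, τ = 225.6 × 0.38 = 85.73 N·m clockwise.
Paint can: 9.8 × 9.81 = 96.14 N down at 2.2 m → arm 2.2 m, τ = 96.14 × 2.2 = 211.5 N·m clockwise.
Weight: 49 × 9.81 = 480.7 N down at 0.93 m → arm 0.93 m, τ = 480.7 × 0.93 = 447.1 N·m clockwise.
Net load moment about support A = 900.8 N·m clockwise.
Reaction R at support B is upward at 2.9 m, arm 2.9 m → moment R × 2.9 counterclockwise.
Setting net torque to zero: R × 2.9 = 900.8 → R = 311 N.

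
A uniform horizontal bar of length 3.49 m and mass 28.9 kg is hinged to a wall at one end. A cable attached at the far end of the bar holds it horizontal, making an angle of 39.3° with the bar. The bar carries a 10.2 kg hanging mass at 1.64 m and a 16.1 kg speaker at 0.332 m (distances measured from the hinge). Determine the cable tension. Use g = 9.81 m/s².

T ≈ 322 N

Sum moments about the hinge (the unknown hinge reaction has zero arm there).
Beam weight: 28.9 × 9.81 = 283.5 N down at 1.745 m → arm 1.745 m, τ = 283.5 × 1.745 = 494.7 N·m clockwise.
Hanging mass: 10.2 × 9.81 = 100.1 N down at 1.64 m → arm 1.64 m, τ = 100.1 × 1.64 = 164.2 N·m clockwise.
Speaker: 16.1 × 9.81 = 157.9 N down at 0.332 m → arm 0.332 m, τ = 157.9 × 0.332 = 52.42 N·m clockwise.
Total clockwise load moment = 711.3 N·m.
The cable tension T acts at 3.49 m; only its component perpendicular to the bar, T sinθ, produces torque. sin 39.3° = 0.6334.
For rotational equilibrium, T × 3.49 × 0.6334 = 711.3, so T = 711.3 / 2.211 = 322 N.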